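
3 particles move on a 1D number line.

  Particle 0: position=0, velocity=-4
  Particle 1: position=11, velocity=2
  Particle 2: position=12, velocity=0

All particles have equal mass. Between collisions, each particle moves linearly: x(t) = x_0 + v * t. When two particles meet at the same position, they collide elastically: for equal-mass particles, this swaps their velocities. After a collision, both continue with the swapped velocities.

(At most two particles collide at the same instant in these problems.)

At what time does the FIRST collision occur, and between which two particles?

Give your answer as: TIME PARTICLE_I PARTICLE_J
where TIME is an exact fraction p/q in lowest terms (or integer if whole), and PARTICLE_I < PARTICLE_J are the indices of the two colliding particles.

Pair (0,1): pos 0,11 vel -4,2 -> not approaching (rel speed -6 <= 0)
Pair (1,2): pos 11,12 vel 2,0 -> gap=1, closing at 2/unit, collide at t=1/2
Earliest collision: t=1/2 between 1 and 2

Answer: 1/2 1 2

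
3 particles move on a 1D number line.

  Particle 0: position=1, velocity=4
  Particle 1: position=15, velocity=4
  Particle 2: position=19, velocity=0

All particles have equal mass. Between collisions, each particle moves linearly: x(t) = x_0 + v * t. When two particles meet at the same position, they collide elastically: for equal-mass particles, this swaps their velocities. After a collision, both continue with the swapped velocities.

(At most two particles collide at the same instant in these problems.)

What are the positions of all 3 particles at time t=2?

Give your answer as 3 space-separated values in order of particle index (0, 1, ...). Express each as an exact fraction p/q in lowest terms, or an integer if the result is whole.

Collision at t=1: particles 1 and 2 swap velocities; positions: p0=5 p1=19 p2=19; velocities now: v0=4 v1=0 v2=4
Advance to t=2 (no further collisions before then); velocities: v0=4 v1=0 v2=4; positions = 9 19 23

Answer: 9 19 23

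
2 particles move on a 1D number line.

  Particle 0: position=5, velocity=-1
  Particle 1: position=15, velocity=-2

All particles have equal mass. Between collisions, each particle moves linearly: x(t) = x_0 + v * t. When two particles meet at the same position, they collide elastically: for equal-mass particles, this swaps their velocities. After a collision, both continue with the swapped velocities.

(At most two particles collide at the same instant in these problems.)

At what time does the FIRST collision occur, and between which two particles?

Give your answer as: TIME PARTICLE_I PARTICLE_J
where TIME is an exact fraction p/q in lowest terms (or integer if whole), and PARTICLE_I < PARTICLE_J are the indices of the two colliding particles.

Pair (0,1): pos 5,15 vel -1,-2 -> gap=10, closing at 1/unit, collide at t=10
Earliest collision: t=10 between 0 and 1

Answer: 10 0 1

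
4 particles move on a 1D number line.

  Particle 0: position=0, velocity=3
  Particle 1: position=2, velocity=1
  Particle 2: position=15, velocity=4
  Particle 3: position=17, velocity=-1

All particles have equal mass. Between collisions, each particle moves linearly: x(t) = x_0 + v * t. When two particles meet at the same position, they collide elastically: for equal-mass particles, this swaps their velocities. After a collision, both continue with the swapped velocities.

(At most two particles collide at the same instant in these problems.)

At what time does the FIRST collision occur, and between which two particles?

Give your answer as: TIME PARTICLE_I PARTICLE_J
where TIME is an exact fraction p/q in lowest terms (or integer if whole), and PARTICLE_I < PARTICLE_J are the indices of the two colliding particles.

Pair (0,1): pos 0,2 vel 3,1 -> gap=2, closing at 2/unit, collide at t=1
Pair (1,2): pos 2,15 vel 1,4 -> not approaching (rel speed -3 <= 0)
Pair (2,3): pos 15,17 vel 4,-1 -> gap=2, closing at 5/unit, collide at t=2/5
Earliest collision: t=2/5 between 2 and 3

Answer: 2/5 2 3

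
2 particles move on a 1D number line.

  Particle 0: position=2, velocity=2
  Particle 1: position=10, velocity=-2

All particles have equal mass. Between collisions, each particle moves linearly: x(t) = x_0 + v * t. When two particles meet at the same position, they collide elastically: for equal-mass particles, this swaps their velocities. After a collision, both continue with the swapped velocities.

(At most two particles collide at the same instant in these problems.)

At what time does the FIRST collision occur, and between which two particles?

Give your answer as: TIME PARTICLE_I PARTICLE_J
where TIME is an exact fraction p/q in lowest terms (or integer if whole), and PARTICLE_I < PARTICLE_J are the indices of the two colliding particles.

Pair (0,1): pos 2,10 vel 2,-2 -> gap=8, closing at 4/unit, collide at t=2
Earliest collision: t=2 between 0 and 1

Answer: 2 0 1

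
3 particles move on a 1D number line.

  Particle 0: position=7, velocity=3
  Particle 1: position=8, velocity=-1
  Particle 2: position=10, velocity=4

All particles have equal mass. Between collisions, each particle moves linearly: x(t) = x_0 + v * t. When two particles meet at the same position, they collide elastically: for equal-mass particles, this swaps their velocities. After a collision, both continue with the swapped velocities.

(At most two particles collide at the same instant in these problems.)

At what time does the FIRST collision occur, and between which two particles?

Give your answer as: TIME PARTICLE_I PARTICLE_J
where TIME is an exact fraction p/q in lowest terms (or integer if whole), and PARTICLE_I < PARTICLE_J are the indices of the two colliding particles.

Answer: 1/4 0 1

Derivation:
Pair (0,1): pos 7,8 vel 3,-1 -> gap=1, closing at 4/unit, collide at t=1/4
Pair (1,2): pos 8,10 vel -1,4 -> not approaching (rel speed -5 <= 0)
Earliest collision: t=1/4 between 0 and 1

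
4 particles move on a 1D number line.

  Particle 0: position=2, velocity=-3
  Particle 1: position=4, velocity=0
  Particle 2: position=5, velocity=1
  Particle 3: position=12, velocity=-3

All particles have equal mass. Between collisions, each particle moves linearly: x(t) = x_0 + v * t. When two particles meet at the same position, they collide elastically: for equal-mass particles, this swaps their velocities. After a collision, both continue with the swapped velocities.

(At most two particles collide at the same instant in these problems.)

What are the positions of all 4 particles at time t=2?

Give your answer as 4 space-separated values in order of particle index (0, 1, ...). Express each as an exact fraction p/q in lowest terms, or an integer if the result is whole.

Collision at t=7/4: particles 2 and 3 swap velocities; positions: p0=-13/4 p1=4 p2=27/4 p3=27/4; velocities now: v0=-3 v1=0 v2=-3 v3=1
Advance to t=2 (no further collisions before then); velocities: v0=-3 v1=0 v2=-3 v3=1; positions = -4 4 6 7

Answer: -4 4 6 7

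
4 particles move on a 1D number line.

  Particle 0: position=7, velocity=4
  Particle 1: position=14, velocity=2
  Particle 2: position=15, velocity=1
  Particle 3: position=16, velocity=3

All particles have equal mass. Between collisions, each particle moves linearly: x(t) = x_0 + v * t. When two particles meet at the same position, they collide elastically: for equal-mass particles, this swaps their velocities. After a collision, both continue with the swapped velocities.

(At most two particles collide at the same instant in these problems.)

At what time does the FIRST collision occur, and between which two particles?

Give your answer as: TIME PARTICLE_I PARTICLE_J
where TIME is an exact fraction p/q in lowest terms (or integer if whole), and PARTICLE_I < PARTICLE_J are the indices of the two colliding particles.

Pair (0,1): pos 7,14 vel 4,2 -> gap=7, closing at 2/unit, collide at t=7/2
Pair (1,2): pos 14,15 vel 2,1 -> gap=1, closing at 1/unit, collide at t=1
Pair (2,3): pos 15,16 vel 1,3 -> not approaching (rel speed -2 <= 0)
Earliest collision: t=1 between 1 and 2

Answer: 1 1 2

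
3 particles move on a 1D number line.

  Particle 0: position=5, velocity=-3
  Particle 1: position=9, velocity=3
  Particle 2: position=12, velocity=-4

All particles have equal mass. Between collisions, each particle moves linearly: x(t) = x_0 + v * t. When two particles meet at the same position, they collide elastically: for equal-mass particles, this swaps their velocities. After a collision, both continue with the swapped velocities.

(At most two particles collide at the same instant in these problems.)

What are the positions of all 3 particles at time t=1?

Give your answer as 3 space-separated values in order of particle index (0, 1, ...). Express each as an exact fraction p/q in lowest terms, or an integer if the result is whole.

Collision at t=3/7: particles 1 and 2 swap velocities; positions: p0=26/7 p1=72/7 p2=72/7; velocities now: v0=-3 v1=-4 v2=3
Advance to t=1 (no further collisions before then); velocities: v0=-3 v1=-4 v2=3; positions = 2 8 12

Answer: 2 8 12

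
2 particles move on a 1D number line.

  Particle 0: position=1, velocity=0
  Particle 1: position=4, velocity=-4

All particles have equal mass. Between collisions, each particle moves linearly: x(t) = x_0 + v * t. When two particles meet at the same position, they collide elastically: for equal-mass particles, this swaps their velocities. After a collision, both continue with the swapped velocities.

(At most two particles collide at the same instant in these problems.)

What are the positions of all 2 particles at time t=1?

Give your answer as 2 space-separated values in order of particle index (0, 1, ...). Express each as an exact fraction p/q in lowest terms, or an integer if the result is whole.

Answer: 0 1

Derivation:
Collision at t=3/4: particles 0 and 1 swap velocities; positions: p0=1 p1=1; velocities now: v0=-4 v1=0
Advance to t=1 (no further collisions before then); velocities: v0=-4 v1=0; positions = 0 1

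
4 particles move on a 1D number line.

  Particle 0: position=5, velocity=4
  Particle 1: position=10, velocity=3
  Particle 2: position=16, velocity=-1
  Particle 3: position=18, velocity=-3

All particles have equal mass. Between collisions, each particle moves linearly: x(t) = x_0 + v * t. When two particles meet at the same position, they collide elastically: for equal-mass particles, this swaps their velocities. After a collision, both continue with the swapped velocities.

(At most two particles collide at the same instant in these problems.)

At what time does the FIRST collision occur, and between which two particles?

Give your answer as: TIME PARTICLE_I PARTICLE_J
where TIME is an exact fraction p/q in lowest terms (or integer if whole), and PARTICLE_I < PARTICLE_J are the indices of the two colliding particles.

Answer: 1 2 3

Derivation:
Pair (0,1): pos 5,10 vel 4,3 -> gap=5, closing at 1/unit, collide at t=5
Pair (1,2): pos 10,16 vel 3,-1 -> gap=6, closing at 4/unit, collide at t=3/2
Pair (2,3): pos 16,18 vel -1,-3 -> gap=2, closing at 2/unit, collide at t=1
Earliest collision: t=1 between 2 and 3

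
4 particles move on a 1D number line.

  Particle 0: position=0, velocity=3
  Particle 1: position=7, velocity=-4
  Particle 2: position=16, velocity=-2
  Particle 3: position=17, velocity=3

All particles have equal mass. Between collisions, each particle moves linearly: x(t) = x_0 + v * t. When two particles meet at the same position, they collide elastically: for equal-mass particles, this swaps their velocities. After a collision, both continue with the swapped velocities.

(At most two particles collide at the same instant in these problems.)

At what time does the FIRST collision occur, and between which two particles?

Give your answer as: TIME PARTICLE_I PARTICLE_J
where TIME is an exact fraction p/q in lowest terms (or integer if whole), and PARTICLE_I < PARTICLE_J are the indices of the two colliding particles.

Answer: 1 0 1

Derivation:
Pair (0,1): pos 0,7 vel 3,-4 -> gap=7, closing at 7/unit, collide at t=1
Pair (1,2): pos 7,16 vel -4,-2 -> not approaching (rel speed -2 <= 0)
Pair (2,3): pos 16,17 vel -2,3 -> not approaching (rel speed -5 <= 0)
Earliest collision: t=1 between 0 and 1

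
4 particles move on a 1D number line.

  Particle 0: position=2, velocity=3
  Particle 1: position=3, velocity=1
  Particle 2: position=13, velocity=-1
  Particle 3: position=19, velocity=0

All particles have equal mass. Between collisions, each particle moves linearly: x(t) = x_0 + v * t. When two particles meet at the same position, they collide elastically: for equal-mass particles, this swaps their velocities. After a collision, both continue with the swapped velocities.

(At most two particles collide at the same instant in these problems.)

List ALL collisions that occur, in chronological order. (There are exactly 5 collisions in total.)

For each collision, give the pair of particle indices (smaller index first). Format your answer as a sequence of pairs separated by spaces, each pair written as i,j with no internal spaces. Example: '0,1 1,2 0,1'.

Answer: 0,1 1,2 0,1 2,3 1,2

Derivation:
Collision at t=1/2: particles 0 and 1 swap velocities; positions: p0=7/2 p1=7/2 p2=25/2 p3=19; velocities now: v0=1 v1=3 v2=-1 v3=0
Collision at t=11/4: particles 1 and 2 swap velocities; positions: p0=23/4 p1=41/4 p2=41/4 p3=19; velocities now: v0=1 v1=-1 v2=3 v3=0
Collision at t=5: particles 0 and 1 swap velocities; positions: p0=8 p1=8 p2=17 p3=19; velocities now: v0=-1 v1=1 v2=3 v3=0
Collision at t=17/3: particles 2 and 3 swap velocities; positions: p0=22/3 p1=26/3 p2=19 p3=19; velocities now: v0=-1 v1=1 v2=0 v3=3
Collision at t=16: particles 1 and 2 swap velocities; positions: p0=-3 p1=19 p2=19 p3=50; velocities now: v0=-1 v1=0 v2=1 v3=3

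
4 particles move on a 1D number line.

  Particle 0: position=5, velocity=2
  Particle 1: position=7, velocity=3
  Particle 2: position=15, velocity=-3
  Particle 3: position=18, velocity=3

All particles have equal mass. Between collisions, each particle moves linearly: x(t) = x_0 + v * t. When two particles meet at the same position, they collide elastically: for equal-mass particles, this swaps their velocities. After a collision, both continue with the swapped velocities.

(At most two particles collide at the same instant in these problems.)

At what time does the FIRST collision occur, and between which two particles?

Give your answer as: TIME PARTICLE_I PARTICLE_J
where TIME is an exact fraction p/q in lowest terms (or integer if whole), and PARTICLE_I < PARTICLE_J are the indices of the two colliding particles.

Pair (0,1): pos 5,7 vel 2,3 -> not approaching (rel speed -1 <= 0)
Pair (1,2): pos 7,15 vel 3,-3 -> gap=8, closing at 6/unit, collide at t=4/3
Pair (2,3): pos 15,18 vel -3,3 -> not approaching (rel speed -6 <= 0)
Earliest collision: t=4/3 between 1 and 2

Answer: 4/3 1 2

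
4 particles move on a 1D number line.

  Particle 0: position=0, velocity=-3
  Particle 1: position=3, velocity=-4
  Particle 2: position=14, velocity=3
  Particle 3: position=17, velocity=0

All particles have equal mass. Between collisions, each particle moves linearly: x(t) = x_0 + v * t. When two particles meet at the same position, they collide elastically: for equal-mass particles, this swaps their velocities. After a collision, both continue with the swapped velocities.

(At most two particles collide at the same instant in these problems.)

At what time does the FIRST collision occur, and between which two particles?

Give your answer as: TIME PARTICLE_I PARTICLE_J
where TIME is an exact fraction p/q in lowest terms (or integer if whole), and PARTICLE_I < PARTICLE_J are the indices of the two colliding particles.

Pair (0,1): pos 0,3 vel -3,-4 -> gap=3, closing at 1/unit, collide at t=3
Pair (1,2): pos 3,14 vel -4,3 -> not approaching (rel speed -7 <= 0)
Pair (2,3): pos 14,17 vel 3,0 -> gap=3, closing at 3/unit, collide at t=1
Earliest collision: t=1 between 2 and 3

Answer: 1 2 3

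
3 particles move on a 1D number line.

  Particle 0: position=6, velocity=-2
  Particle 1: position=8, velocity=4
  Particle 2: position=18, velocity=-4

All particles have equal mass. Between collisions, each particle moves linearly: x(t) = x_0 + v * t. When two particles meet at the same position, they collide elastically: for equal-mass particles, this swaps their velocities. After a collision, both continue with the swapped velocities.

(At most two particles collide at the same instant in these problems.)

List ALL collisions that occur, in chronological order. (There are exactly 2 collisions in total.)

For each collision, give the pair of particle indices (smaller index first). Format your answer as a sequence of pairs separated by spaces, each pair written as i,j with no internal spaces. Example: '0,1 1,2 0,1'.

Answer: 1,2 0,1

Derivation:
Collision at t=5/4: particles 1 and 2 swap velocities; positions: p0=7/2 p1=13 p2=13; velocities now: v0=-2 v1=-4 v2=4
Collision at t=6: particles 0 and 1 swap velocities; positions: p0=-6 p1=-6 p2=32; velocities now: v0=-4 v1=-2 v2=4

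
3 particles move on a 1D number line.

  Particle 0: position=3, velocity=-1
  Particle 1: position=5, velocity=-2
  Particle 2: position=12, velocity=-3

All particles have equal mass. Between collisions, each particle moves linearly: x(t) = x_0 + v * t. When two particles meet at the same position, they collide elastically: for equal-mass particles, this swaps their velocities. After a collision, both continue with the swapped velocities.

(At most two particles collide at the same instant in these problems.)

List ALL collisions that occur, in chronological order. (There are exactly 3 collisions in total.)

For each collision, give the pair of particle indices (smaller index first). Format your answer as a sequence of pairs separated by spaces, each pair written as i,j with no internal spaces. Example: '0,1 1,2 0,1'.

Collision at t=2: particles 0 and 1 swap velocities; positions: p0=1 p1=1 p2=6; velocities now: v0=-2 v1=-1 v2=-3
Collision at t=9/2: particles 1 and 2 swap velocities; positions: p0=-4 p1=-3/2 p2=-3/2; velocities now: v0=-2 v1=-3 v2=-1
Collision at t=7: particles 0 and 1 swap velocities; positions: p0=-9 p1=-9 p2=-4; velocities now: v0=-3 v1=-2 v2=-1

Answer: 0,1 1,2 0,1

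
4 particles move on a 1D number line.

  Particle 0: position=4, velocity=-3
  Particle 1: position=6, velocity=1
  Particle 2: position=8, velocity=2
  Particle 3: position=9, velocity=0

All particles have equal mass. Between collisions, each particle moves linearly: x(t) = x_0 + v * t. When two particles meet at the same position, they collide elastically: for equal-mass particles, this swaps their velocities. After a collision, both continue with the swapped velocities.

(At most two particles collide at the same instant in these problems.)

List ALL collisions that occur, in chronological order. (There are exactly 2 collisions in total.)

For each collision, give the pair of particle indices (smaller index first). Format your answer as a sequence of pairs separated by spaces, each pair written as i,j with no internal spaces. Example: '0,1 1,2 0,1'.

Answer: 2,3 1,2

Derivation:
Collision at t=1/2: particles 2 and 3 swap velocities; positions: p0=5/2 p1=13/2 p2=9 p3=9; velocities now: v0=-3 v1=1 v2=0 v3=2
Collision at t=3: particles 1 and 2 swap velocities; positions: p0=-5 p1=9 p2=9 p3=14; velocities now: v0=-3 v1=0 v2=1 v3=2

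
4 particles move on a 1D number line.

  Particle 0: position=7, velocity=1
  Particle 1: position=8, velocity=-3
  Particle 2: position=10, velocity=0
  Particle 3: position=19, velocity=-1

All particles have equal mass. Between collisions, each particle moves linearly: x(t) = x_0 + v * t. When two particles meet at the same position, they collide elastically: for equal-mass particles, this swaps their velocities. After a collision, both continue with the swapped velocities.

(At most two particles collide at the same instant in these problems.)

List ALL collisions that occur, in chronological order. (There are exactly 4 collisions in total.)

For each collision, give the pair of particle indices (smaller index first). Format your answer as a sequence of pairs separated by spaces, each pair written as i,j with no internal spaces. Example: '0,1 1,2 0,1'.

Answer: 0,1 1,2 2,3 1,2

Derivation:
Collision at t=1/4: particles 0 and 1 swap velocities; positions: p0=29/4 p1=29/4 p2=10 p3=75/4; velocities now: v0=-3 v1=1 v2=0 v3=-1
Collision at t=3: particles 1 and 2 swap velocities; positions: p0=-1 p1=10 p2=10 p3=16; velocities now: v0=-3 v1=0 v2=1 v3=-1
Collision at t=6: particles 2 and 3 swap velocities; positions: p0=-10 p1=10 p2=13 p3=13; velocities now: v0=-3 v1=0 v2=-1 v3=1
Collision at t=9: particles 1 and 2 swap velocities; positions: p0=-19 p1=10 p2=10 p3=16; velocities now: v0=-3 v1=-1 v2=0 v3=1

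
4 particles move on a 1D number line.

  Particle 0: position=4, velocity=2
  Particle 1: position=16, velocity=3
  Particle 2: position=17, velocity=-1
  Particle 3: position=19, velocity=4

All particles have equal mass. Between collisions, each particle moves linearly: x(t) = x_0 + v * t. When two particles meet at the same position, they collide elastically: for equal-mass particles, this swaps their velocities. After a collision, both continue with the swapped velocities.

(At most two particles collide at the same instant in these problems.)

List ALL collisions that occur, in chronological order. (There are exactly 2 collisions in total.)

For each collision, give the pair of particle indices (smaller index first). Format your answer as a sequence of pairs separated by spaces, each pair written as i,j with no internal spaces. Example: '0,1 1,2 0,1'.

Collision at t=1/4: particles 1 and 2 swap velocities; positions: p0=9/2 p1=67/4 p2=67/4 p3=20; velocities now: v0=2 v1=-1 v2=3 v3=4
Collision at t=13/3: particles 0 and 1 swap velocities; positions: p0=38/3 p1=38/3 p2=29 p3=109/3; velocities now: v0=-1 v1=2 v2=3 v3=4

Answer: 1,2 0,1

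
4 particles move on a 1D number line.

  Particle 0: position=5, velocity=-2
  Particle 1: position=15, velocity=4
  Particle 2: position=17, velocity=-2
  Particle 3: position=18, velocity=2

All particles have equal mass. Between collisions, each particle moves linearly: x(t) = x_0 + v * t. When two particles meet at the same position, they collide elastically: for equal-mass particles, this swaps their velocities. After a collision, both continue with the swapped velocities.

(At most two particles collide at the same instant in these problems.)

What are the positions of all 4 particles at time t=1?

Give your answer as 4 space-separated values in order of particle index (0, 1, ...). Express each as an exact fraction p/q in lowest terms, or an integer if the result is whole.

Answer: 3 15 19 20

Derivation:
Collision at t=1/3: particles 1 and 2 swap velocities; positions: p0=13/3 p1=49/3 p2=49/3 p3=56/3; velocities now: v0=-2 v1=-2 v2=4 v3=2
Advance to t=1 (no further collisions before then); velocities: v0=-2 v1=-2 v2=4 v3=2; positions = 3 15 19 20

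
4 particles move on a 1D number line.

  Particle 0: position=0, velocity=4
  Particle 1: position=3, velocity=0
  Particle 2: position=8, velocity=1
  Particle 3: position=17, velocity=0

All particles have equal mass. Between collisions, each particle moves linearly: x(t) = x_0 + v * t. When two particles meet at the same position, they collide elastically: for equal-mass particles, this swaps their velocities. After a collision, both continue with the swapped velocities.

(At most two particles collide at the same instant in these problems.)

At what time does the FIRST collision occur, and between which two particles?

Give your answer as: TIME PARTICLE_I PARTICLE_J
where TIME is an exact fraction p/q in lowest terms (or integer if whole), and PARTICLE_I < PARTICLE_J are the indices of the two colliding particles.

Pair (0,1): pos 0,3 vel 4,0 -> gap=3, closing at 4/unit, collide at t=3/4
Pair (1,2): pos 3,8 vel 0,1 -> not approaching (rel speed -1 <= 0)
Pair (2,3): pos 8,17 vel 1,0 -> gap=9, closing at 1/unit, collide at t=9
Earliest collision: t=3/4 between 0 and 1

Answer: 3/4 0 1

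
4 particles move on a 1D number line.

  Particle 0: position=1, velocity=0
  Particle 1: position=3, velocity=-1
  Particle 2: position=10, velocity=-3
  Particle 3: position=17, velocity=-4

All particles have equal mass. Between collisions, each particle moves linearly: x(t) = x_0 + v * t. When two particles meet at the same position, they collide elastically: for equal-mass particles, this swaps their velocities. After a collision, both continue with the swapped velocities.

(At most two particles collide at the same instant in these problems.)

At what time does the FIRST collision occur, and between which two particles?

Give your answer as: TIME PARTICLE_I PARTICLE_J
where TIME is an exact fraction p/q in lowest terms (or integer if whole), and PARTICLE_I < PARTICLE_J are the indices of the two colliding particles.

Pair (0,1): pos 1,3 vel 0,-1 -> gap=2, closing at 1/unit, collide at t=2
Pair (1,2): pos 3,10 vel -1,-3 -> gap=7, closing at 2/unit, collide at t=7/2
Pair (2,3): pos 10,17 vel -3,-4 -> gap=7, closing at 1/unit, collide at t=7
Earliest collision: t=2 between 0 and 1

Answer: 2 0 1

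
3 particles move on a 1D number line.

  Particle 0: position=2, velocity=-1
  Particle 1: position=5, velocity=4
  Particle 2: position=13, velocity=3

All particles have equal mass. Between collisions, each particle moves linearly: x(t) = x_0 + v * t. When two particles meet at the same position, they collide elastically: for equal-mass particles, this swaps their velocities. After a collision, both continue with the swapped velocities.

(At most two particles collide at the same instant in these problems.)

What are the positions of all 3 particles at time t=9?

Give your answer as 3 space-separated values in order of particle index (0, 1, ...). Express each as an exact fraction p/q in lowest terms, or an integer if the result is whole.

Answer: -7 40 41

Derivation:
Collision at t=8: particles 1 and 2 swap velocities; positions: p0=-6 p1=37 p2=37; velocities now: v0=-1 v1=3 v2=4
Advance to t=9 (no further collisions before then); velocities: v0=-1 v1=3 v2=4; positions = -7 40 41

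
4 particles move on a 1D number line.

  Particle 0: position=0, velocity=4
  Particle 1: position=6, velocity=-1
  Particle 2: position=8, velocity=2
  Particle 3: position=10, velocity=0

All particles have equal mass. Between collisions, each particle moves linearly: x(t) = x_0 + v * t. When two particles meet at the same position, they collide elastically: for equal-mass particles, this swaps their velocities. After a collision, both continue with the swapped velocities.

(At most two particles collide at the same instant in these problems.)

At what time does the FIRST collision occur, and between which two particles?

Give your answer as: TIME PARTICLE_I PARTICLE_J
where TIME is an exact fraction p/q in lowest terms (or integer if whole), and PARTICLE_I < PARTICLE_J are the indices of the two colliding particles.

Pair (0,1): pos 0,6 vel 4,-1 -> gap=6, closing at 5/unit, collide at t=6/5
Pair (1,2): pos 6,8 vel -1,2 -> not approaching (rel speed -3 <= 0)
Pair (2,3): pos 8,10 vel 2,0 -> gap=2, closing at 2/unit, collide at t=1
Earliest collision: t=1 between 2 and 3

Answer: 1 2 3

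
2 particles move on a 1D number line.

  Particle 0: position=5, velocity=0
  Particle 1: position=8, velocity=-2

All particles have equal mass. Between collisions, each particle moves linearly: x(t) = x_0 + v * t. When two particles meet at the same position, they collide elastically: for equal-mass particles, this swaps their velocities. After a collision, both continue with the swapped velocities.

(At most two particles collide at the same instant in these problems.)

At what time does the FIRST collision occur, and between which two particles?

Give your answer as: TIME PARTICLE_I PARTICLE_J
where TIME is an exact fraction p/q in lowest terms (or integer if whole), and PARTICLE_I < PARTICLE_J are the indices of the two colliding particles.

Pair (0,1): pos 5,8 vel 0,-2 -> gap=3, closing at 2/unit, collide at t=3/2
Earliest collision: t=3/2 between 0 and 1

Answer: 3/2 0 1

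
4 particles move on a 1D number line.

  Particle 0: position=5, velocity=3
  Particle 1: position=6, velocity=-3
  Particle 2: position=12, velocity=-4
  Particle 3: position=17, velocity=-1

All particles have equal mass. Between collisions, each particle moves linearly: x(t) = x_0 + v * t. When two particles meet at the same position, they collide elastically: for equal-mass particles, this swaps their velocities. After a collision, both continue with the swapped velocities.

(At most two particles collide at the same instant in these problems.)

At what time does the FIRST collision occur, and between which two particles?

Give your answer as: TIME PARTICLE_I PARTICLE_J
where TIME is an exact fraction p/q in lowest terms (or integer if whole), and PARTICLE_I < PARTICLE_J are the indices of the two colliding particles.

Answer: 1/6 0 1

Derivation:
Pair (0,1): pos 5,6 vel 3,-3 -> gap=1, closing at 6/unit, collide at t=1/6
Pair (1,2): pos 6,12 vel -3,-4 -> gap=6, closing at 1/unit, collide at t=6
Pair (2,3): pos 12,17 vel -4,-1 -> not approaching (rel speed -3 <= 0)
Earliest collision: t=1/6 between 0 and 1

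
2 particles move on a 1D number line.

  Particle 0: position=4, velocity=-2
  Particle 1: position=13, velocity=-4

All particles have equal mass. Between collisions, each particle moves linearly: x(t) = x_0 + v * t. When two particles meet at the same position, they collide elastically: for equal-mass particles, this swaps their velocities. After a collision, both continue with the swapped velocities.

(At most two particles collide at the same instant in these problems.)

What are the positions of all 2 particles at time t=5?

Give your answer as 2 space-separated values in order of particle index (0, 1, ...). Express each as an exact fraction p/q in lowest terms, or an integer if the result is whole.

Collision at t=9/2: particles 0 and 1 swap velocities; positions: p0=-5 p1=-5; velocities now: v0=-4 v1=-2
Advance to t=5 (no further collisions before then); velocities: v0=-4 v1=-2; positions = -7 -6

Answer: -7 -6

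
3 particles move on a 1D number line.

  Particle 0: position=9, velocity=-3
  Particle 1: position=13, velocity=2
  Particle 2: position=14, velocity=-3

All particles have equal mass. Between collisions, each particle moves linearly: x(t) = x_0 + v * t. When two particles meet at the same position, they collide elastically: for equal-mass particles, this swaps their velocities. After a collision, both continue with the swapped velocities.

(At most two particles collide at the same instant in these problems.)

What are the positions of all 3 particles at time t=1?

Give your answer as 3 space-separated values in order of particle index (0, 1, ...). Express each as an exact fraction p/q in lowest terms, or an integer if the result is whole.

Answer: 6 11 15

Derivation:
Collision at t=1/5: particles 1 and 2 swap velocities; positions: p0=42/5 p1=67/5 p2=67/5; velocities now: v0=-3 v1=-3 v2=2
Advance to t=1 (no further collisions before then); velocities: v0=-3 v1=-3 v2=2; positions = 6 11 15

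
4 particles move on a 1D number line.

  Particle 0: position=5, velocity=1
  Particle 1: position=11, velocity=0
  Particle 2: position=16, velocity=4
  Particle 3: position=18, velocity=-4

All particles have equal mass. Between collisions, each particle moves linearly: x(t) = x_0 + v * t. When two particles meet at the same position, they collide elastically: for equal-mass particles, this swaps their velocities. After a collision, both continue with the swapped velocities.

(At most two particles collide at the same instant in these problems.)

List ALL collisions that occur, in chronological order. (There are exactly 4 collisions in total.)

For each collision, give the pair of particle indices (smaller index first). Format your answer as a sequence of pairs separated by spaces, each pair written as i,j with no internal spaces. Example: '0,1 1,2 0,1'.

Collision at t=1/4: particles 2 and 3 swap velocities; positions: p0=21/4 p1=11 p2=17 p3=17; velocities now: v0=1 v1=0 v2=-4 v3=4
Collision at t=7/4: particles 1 and 2 swap velocities; positions: p0=27/4 p1=11 p2=11 p3=23; velocities now: v0=1 v1=-4 v2=0 v3=4
Collision at t=13/5: particles 0 and 1 swap velocities; positions: p0=38/5 p1=38/5 p2=11 p3=132/5; velocities now: v0=-4 v1=1 v2=0 v3=4
Collision at t=6: particles 1 and 2 swap velocities; positions: p0=-6 p1=11 p2=11 p3=40; velocities now: v0=-4 v1=0 v2=1 v3=4

Answer: 2,3 1,2 0,1 1,2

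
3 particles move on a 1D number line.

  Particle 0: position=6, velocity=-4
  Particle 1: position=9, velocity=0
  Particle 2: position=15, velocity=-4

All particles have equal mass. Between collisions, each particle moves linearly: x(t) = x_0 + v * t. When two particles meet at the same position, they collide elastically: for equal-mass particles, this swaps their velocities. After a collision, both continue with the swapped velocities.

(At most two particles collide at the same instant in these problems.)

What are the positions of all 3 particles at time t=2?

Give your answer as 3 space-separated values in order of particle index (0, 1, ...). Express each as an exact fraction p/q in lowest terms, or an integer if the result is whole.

Answer: -2 7 9

Derivation:
Collision at t=3/2: particles 1 and 2 swap velocities; positions: p0=0 p1=9 p2=9; velocities now: v0=-4 v1=-4 v2=0
Advance to t=2 (no further collisions before then); velocities: v0=-4 v1=-4 v2=0; positions = -2 7 9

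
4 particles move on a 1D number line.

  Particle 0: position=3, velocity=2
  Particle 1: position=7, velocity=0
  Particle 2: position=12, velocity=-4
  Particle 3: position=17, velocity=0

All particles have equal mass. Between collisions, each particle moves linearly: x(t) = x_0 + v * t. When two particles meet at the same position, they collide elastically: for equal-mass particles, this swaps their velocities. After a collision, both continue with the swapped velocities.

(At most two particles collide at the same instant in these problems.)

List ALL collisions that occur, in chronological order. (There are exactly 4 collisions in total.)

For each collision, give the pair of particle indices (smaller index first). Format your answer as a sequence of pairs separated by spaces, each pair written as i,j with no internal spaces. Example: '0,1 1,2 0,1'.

Answer: 1,2 0,1 1,2 2,3

Derivation:
Collision at t=5/4: particles 1 and 2 swap velocities; positions: p0=11/2 p1=7 p2=7 p3=17; velocities now: v0=2 v1=-4 v2=0 v3=0
Collision at t=3/2: particles 0 and 1 swap velocities; positions: p0=6 p1=6 p2=7 p3=17; velocities now: v0=-4 v1=2 v2=0 v3=0
Collision at t=2: particles 1 and 2 swap velocities; positions: p0=4 p1=7 p2=7 p3=17; velocities now: v0=-4 v1=0 v2=2 v3=0
Collision at t=7: particles 2 and 3 swap velocities; positions: p0=-16 p1=7 p2=17 p3=17; velocities now: v0=-4 v1=0 v2=0 v3=2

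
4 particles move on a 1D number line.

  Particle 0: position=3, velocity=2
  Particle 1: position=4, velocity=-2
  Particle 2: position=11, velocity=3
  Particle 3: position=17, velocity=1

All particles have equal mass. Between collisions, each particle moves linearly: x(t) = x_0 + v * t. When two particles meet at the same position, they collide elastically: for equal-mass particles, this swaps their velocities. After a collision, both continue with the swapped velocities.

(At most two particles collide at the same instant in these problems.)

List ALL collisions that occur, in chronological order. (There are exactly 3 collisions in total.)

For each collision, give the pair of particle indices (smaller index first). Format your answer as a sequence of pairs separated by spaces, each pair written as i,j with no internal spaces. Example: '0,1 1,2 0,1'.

Collision at t=1/4: particles 0 and 1 swap velocities; positions: p0=7/2 p1=7/2 p2=47/4 p3=69/4; velocities now: v0=-2 v1=2 v2=3 v3=1
Collision at t=3: particles 2 and 3 swap velocities; positions: p0=-2 p1=9 p2=20 p3=20; velocities now: v0=-2 v1=2 v2=1 v3=3
Collision at t=14: particles 1 and 2 swap velocities; positions: p0=-24 p1=31 p2=31 p3=53; velocities now: v0=-2 v1=1 v2=2 v3=3

Answer: 0,1 2,3 1,2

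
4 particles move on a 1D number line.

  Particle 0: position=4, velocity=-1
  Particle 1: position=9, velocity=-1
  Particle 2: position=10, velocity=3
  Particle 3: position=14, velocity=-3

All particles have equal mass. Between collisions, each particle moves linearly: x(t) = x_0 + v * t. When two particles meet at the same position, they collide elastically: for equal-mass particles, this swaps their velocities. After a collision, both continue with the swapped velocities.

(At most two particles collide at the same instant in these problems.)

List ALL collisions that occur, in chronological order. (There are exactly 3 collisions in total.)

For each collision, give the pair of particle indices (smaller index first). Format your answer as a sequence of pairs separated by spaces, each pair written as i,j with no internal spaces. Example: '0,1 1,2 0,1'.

Collision at t=2/3: particles 2 and 3 swap velocities; positions: p0=10/3 p1=25/3 p2=12 p3=12; velocities now: v0=-1 v1=-1 v2=-3 v3=3
Collision at t=5/2: particles 1 and 2 swap velocities; positions: p0=3/2 p1=13/2 p2=13/2 p3=35/2; velocities now: v0=-1 v1=-3 v2=-1 v3=3
Collision at t=5: particles 0 and 1 swap velocities; positions: p0=-1 p1=-1 p2=4 p3=25; velocities now: v0=-3 v1=-1 v2=-1 v3=3

Answer: 2,3 1,2 0,1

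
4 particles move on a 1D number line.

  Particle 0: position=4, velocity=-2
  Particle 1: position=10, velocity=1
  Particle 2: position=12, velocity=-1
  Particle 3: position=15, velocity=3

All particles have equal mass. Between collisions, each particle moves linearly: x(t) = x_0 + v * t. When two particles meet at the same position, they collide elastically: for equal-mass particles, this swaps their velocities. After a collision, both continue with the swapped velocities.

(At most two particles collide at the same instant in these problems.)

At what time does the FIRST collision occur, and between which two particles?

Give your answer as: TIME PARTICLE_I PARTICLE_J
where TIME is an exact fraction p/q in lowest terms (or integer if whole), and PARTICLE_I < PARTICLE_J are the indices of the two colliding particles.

Pair (0,1): pos 4,10 vel -2,1 -> not approaching (rel speed -3 <= 0)
Pair (1,2): pos 10,12 vel 1,-1 -> gap=2, closing at 2/unit, collide at t=1
Pair (2,3): pos 12,15 vel -1,3 -> not approaching (rel speed -4 <= 0)
Earliest collision: t=1 between 1 and 2

Answer: 1 1 2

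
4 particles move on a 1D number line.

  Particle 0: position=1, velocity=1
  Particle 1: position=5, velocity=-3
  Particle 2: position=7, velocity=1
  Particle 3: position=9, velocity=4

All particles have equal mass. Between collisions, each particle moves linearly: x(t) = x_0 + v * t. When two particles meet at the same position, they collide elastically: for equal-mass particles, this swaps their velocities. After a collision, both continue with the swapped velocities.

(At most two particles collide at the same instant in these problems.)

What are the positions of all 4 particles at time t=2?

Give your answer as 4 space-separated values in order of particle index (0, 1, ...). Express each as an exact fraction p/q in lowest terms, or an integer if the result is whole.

Collision at t=1: particles 0 and 1 swap velocities; positions: p0=2 p1=2 p2=8 p3=13; velocities now: v0=-3 v1=1 v2=1 v3=4
Advance to t=2 (no further collisions before then); velocities: v0=-3 v1=1 v2=1 v3=4; positions = -1 3 9 17

Answer: -1 3 9 17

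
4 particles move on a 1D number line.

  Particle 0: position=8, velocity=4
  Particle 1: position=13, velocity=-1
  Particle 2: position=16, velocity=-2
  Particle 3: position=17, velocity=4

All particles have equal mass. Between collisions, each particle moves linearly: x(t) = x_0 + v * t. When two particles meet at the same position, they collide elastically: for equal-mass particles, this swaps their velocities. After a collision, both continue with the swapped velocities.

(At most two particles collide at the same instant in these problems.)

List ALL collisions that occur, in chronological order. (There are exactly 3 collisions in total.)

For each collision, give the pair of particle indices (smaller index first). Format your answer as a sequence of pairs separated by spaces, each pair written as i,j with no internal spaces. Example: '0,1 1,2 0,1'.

Answer: 0,1 1,2 0,1

Derivation:
Collision at t=1: particles 0 and 1 swap velocities; positions: p0=12 p1=12 p2=14 p3=21; velocities now: v0=-1 v1=4 v2=-2 v3=4
Collision at t=4/3: particles 1 and 2 swap velocities; positions: p0=35/3 p1=40/3 p2=40/3 p3=67/3; velocities now: v0=-1 v1=-2 v2=4 v3=4
Collision at t=3: particles 0 and 1 swap velocities; positions: p0=10 p1=10 p2=20 p3=29; velocities now: v0=-2 v1=-1 v2=4 v3=4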